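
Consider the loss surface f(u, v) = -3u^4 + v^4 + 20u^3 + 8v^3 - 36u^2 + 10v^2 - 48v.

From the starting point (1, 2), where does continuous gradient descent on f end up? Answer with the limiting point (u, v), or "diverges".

f is separable, so gradient descent decouples: u follows -∂f/∂u, v follows -∂f/∂v.
∂f/∂u = -12u(u - 3)(u - 2); at u=1 this is -24, so u increases.
∂f/∂v = 4(v - 1)(v + 3)(v + 4); at v=2 this is 120, so v decreases.
u converges to its nearest critical value 2 (a local min of the u-part); v converges to 1. The iterate converges to (2, 1).

(2, 1)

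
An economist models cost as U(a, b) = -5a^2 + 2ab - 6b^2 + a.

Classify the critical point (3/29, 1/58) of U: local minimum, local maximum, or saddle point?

local maximum

The Hessian of U is constant: H = [[-10, 2], [2, -12]].
det(H) = (-10)·(-12) − 2² = 116.
det(H) > 0 and tr(H) = -22 < 0, so H is negative definite and the point is a local maximum.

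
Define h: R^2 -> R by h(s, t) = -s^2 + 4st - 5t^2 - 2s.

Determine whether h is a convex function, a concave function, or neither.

h is quadratic, so its Hessian is the constant matrix H = [[-2, 4], [4, -10]].
det(H) = 4, tr(H) = -12.
det(H) > 0 and tr(H) < 0, so H is negative definite everywhere: concave.

concave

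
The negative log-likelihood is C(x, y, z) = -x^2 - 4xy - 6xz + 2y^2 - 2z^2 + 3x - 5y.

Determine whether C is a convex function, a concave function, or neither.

C is quadratic, so its Hessian is the constant matrix H = [[-2, -4, -6], [-4, 4, 0], [-6, 0, -4]].
Leading principal minors: -2, -24, -48.
Neither pattern holds ⇒ H is indefinite ⇒ neither convex nor concave.

neither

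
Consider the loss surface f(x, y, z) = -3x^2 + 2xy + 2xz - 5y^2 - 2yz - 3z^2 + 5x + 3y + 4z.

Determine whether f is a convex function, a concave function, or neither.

f is quadratic, so its Hessian is the constant matrix H = [[-6, 2, 2], [2, -10, -2], [2, -2, -6]].
Leading principal minors: -6, 56, -288.
Signs alternate −, +, − ⇒ H ≺ 0 ⇒ concave.

concave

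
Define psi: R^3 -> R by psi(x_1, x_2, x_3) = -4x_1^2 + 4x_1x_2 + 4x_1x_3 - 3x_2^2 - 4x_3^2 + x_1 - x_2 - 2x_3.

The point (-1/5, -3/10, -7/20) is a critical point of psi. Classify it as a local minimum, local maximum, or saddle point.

The Hessian is constant: H = [[-8, 4, 4], [4, -6, 0], [4, 0, -8]].
Leading principal minors: Δ₁ = -8, Δ₂ = 32, Δ₃ = -160.
The minors alternate sign starting negative (−, +, −), so H is negative definite: a local maximum.

local maximum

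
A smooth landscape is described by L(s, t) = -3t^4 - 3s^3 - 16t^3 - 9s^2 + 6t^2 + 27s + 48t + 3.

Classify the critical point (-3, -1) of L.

The mixed partial ∂²L/∂s∂t is 0, so the Hessian at any point is diag(L_ss, L_tt) = diag(-18(s + 1), 12(-3t^2 - 8t + 1)).
At (-3, -1): H = diag(36, 72).
Both eigenvalues are positive, so H is positive definite: a local minimum.

local minimum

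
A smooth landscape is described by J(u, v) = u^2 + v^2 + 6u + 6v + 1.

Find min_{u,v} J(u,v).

-17

J(u,v) separates as P(u) + Q(v) + 1, so its minimum is min P + min Q + 1.
P'(u) = 2u + 6 vanishes at u ∈ {-3}; Q'(v) = 2v + 6 vanishes at v ∈ {-3}.
Local minima of P (where P''>0): P(-3)=-9. Local minima of Q: Q(-3)=-9.
So the global minimum of J is P(-3) + Q(-3) + 1 = -9 − 9 + 1 = -17, attained at (-3, -3).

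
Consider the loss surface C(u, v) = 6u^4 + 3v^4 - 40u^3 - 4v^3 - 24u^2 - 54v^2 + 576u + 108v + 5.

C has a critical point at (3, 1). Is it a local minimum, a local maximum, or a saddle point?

The mixed partial ∂²C/∂u∂v is 0, so the Hessian at any point is diag(C_uu, C_vv) = diag(24(3u^2 - 10u - 2), 12(3v^2 - 2v - 9)).
At (3, 1): H = diag(-120, -96).
Both eigenvalues are negative, so H is negative definite: a local maximum.

local maximum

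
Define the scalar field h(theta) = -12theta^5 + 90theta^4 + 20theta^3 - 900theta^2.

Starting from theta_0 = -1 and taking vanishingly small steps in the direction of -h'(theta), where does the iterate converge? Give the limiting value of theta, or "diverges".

-2

h'(theta) = -60theta(theta - 5)(theta - 3)(theta + 2), so h'(-1) = 1440.
Gradient descent moves in the -h' direction, i.e. theta is decreasing.
The nearest critical point in that direction is theta = -2, where h'' = 4200 > 0 (a local minimum). The iterate converges there.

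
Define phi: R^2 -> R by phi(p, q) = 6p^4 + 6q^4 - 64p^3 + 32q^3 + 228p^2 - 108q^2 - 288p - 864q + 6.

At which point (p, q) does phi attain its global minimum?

(1, 3)

phi(p,q) separates as A(p) + B(q) + 6, so its minimum is min A + min B + 6.
A'(p) = 24(p - 4)(p - 3)(p - 1) vanishes at p ∈ {1, 3, 4}; B'(q) = 24(q - 3)(q + 3)(q + 4) vanishes at q ∈ {-4, -3, 3}.
Local minima of A (where A''>0): A(1)=-118, A(4)=-64. Local minima of B: B(-4)=1216, B(3)=-2214.
So the global minimum of phi is A(1) + B(3) + 6 = -118 − 2214 + 6 = -2326, attained at (1, 3).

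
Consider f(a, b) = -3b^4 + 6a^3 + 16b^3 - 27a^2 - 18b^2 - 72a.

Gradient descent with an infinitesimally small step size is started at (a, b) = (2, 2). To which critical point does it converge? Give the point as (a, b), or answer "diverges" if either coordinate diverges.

(4, 1)

f is separable, so gradient descent decouples: a follows -∂f/∂a, b follows -∂f/∂b.
∂f/∂a = 18(a - 4)(a + 1); at a=2 this is -108, so a increases.
∂f/∂b = -12b(b - 3)(b - 1); at b=2 this is 24, so b decreases.
a converges to its nearest critical value 4 (a local min of the a-part); b converges to 1. The iterate converges to (4, 1).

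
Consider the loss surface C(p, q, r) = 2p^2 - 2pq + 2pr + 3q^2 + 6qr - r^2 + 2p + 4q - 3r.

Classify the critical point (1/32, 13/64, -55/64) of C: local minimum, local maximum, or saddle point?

The Hessian is constant: H = [[4, -2, 2], [-2, 6, 6], [2, 6, -2]].
Leading principal minors: Δ₁ = 4, Δ₂ = 20, Δ₃ = -256.
The minors fit neither the all-positive nor the alternating-sign pattern, so H is indefinite: a saddle point.

saddle point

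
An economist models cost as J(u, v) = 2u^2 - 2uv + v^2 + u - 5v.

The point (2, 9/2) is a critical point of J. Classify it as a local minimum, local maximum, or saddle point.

The Hessian of J is constant: H = [[4, -2], [-2, 2]].
det(H) = 4·2 − (-2)² = 4.
det(H) > 0 and tr(H) = 6 > 0, so H is positive definite and the point is a local minimum.

local minimum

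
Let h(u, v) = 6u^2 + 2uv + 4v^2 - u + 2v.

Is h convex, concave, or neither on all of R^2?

h is quadratic, so its Hessian is the constant matrix H = [[12, 2], [2, 8]].
det(H) = 92, tr(H) = 20.
det(H) > 0 and tr(H) > 0, so H is positive definite everywhere: convex.

convex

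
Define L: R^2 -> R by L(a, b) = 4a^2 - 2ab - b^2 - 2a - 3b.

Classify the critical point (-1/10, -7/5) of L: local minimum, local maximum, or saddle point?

The Hessian of L is constant: H = [[8, -2], [-2, -2]].
det(H) = 8·(-2) − (-2)² = -20.
Since det(H) < 0, H is indefinite and the critical point is a saddle point.

saddle point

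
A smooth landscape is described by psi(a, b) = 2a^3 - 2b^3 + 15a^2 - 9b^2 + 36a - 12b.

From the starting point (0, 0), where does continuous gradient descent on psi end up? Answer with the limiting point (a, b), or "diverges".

psi is separable, so gradient descent decouples: a follows -∂psi/∂a, b follows -∂psi/∂b.
∂psi/∂a = 6(a + 2)(a + 3); at a=0 this is 36, so a decreases.
∂psi/∂b = -6(b + 1)(b + 2); at b=0 this is -12, so b increases.
The b-coordinate has no critical point in that direction and runs off to infinity.

diverges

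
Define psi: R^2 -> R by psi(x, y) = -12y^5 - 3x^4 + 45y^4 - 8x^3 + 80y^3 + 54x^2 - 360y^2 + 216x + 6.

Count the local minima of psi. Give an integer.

psi separates as a function of x plus a function of y, so ∇psi=0 decouples.
∂psi/∂x = -12(x - 3)(x + 2)(x + 3) = 0 at x ∈ {-3, -2, 3}; ∂psi/∂y = -60y(y - 3)(y - 2)(y + 2) = 0 at y ∈ {-2, 0, 2, 3}.
The Hessian is diagonal: diag(psi_xx, psi_yy). Second derivatives: psi_xx(-3)=-72, psi_xx(-2)=60, psi_xx(3)=-360; psi_yy(-2)=2400, psi_yy(0)=-720, psi_yy(2)=480, psi_yy(3)=-900.
Local minima occur where both diagonal entries positive: (-2, -2), (-2, 2). Count: 2.

2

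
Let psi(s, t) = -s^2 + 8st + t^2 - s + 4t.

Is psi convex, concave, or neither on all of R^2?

neither

psi is quadratic, so its Hessian is the constant matrix H = [[-2, 8], [8, 2]].
det(H) = -68, tr(H) = 0.
det(H) < 0, so H is indefinite: neither convex nor concave.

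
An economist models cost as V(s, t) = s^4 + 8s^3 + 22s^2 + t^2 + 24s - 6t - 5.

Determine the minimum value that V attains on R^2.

-23

V(s,t) separates as P(s) + Q(t) − 5, so its minimum is min P + min Q − 5.
P'(s) = 4(s + 1)(s + 2)(s + 3) vanishes at s ∈ {-3, -2, -1}; Q'(t) = 2(t - 3) vanishes at t ∈ {3}.
Local minima of P (where P''>0): P(-3)=-9, P(-1)=-9. Local minima of Q: Q(3)=-9.
So the global minimum of V is P(-3) + Q(3) − 5 = -9 − 9 − 5 = -23, attained at (-3, 3).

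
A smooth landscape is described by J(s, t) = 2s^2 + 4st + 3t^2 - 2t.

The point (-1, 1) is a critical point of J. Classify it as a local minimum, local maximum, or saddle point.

The Hessian of J is constant: H = [[4, 4], [4, 6]].
det(H) = 4·6 − 4² = 8.
det(H) > 0 and tr(H) = 10 > 0, so H is positive definite and the point is a local minimum.

local minimum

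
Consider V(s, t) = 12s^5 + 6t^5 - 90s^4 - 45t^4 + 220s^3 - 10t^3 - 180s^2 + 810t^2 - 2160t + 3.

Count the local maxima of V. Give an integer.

V separates as a function of s plus a function of t, so ∇V=0 decouples.
∂V/∂s = 60s(s - 3)(s - 2)(s - 1) = 0 at s ∈ {0, 1, 2, 3}; ∂V/∂t = 30(t - 4)(t - 3)(t - 2)(t + 3) = 0 at t ∈ {-3, 2, 3, 4}.
The Hessian is diagonal: diag(V_ss, V_tt). Second derivatives: V_ss(0)=-360, V_ss(1)=120, V_ss(2)=-120, V_ss(3)=360; V_tt(-3)=-6300, V_tt(2)=300, V_tt(3)=-180, V_tt(4)=420.
Local maxima occur where both diagonal entries negative: (0, -3), (0, 3), (2, -3), (2, 3). Count: 4.

4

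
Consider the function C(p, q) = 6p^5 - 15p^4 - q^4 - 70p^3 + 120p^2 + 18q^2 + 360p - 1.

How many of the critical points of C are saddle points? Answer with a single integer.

C separates as a function of p plus a function of q, so ∇C=0 decouples.
∂C/∂p = 30(p - 3)(p - 2)(p + 1)(p + 2) = 0 at p ∈ {-2, -1, 2, 3}; ∂C/∂q = -4q(q - 3)(q + 3) = 0 at q ∈ {-3, 0, 3}.
The Hessian is diagonal: diag(C_pp, C_qq). Second derivatives: C_pp(-2)=-600, C_pp(-1)=360, C_pp(2)=-360, C_pp(3)=600; C_qq(-3)=-72, C_qq(0)=36, C_qq(3)=-72.
Saddle points occur where the two diagonal entries have opposite signs: (-2, 0), (-1, -3), (-1, 3), (2, 0), (3, -3), (3, 3). Count: 6.

6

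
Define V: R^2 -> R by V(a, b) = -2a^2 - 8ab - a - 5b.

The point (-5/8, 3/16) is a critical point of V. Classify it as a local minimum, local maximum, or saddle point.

saddle point

The Hessian of V is constant: H = [[-4, -8], [-8, 0]].
det(H) = (-4)·0 − (-8)² = -64.
Since det(H) < 0, H is indefinite and the critical point is a saddle point.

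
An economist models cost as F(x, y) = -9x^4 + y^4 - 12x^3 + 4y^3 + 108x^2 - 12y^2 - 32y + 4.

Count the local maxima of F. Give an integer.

2

F separates as a function of x plus a function of y, so ∇F=0 decouples.
∂F/∂x = -36x(x - 2)(x + 3) = 0 at x ∈ {-3, 0, 2}; ∂F/∂y = 4(y - 2)(y + 1)(y + 4) = 0 at y ∈ {-4, -1, 2}.
The Hessian is diagonal: diag(F_xx, F_yy). Second derivatives: F_xx(-3)=-540, F_xx(0)=216, F_xx(2)=-360; F_yy(-4)=72, F_yy(-1)=-36, F_yy(2)=72.
Local maxima occur where both diagonal entries negative: (-3, -1), (2, -1). Count: 2.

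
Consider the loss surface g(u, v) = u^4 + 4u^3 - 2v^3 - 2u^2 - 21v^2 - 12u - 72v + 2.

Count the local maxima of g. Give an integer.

g separates as a function of u plus a function of v, so ∇g=0 decouples.
∂g/∂u = 4(u - 1)(u + 1)(u + 3) = 0 at u ∈ {-3, -1, 1}; ∂g/∂v = -6(v + 3)(v + 4) = 0 at v ∈ {-4, -3}.
The Hessian is diagonal: diag(g_uu, g_vv). Second derivatives: g_uu(-3)=32, g_uu(-1)=-16, g_uu(1)=32; g_vv(-4)=6, g_vv(-3)=-6.
Local maxima occur where both diagonal entries negative: (-1, -3). Count: 1.

1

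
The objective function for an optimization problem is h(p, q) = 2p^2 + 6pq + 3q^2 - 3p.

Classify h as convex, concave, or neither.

h is quadratic, so its Hessian is the constant matrix H = [[4, 6], [6, 6]].
det(H) = -12, tr(H) = 10.
det(H) < 0, so H is indefinite: neither convex nor concave.

neither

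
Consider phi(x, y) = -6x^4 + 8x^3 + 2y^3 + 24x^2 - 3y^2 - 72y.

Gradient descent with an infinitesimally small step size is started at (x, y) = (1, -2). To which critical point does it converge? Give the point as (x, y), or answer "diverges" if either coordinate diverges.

phi is separable, so gradient descent decouples: x follows -∂phi/∂x, y follows -∂phi/∂y.
∂phi/∂x = -24x(x - 2)(x + 1); at x=1 this is 48, so x decreases.
∂phi/∂y = 6(y - 4)(y + 3); at y=-2 this is -36, so y increases.
x converges to its nearest critical value 0 (a local min of the x-part); y converges to 4. The iterate converges to (0, 4).

(0, 4)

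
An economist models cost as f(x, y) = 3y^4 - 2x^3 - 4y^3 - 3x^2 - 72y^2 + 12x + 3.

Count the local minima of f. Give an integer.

2

f separates as a function of x plus a function of y, so ∇f=0 decouples.
∂f/∂x = -6(x - 1)(x + 2) = 0 at x ∈ {-2, 1}; ∂f/∂y = 12y(y - 4)(y + 3) = 0 at y ∈ {-3, 0, 4}.
The Hessian is diagonal: diag(f_xx, f_yy). Second derivatives: f_xx(-2)=18, f_xx(1)=-18; f_yy(-3)=252, f_yy(0)=-144, f_yy(4)=336.
Local minima occur where both diagonal entries positive: (-2, -3), (-2, 4). Count: 2.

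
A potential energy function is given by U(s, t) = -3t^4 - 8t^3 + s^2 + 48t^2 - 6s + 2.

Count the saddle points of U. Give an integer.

2

U separates as a function of s plus a function of t, so ∇U=0 decouples.
∂U/∂s = 2(s - 3) = 0 at s ∈ {3}; ∂U/∂t = -12t(t - 2)(t + 4) = 0 at t ∈ {-4, 0, 2}.
The Hessian is diagonal: diag(U_ss, U_tt). Second derivatives: U_ss(3)=2; U_tt(-4)=-288, U_tt(0)=96, U_tt(2)=-144.
Saddle points occur where the two diagonal entries have opposite signs: (3, -4), (3, 2). Count: 2.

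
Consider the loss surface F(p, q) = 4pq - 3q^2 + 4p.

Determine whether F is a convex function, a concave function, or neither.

F is quadratic, so its Hessian is the constant matrix H = [[0, 4], [4, -6]].
det(H) = -16, tr(H) = -6.
det(H) < 0, so H is indefinite: neither convex nor concave.

neither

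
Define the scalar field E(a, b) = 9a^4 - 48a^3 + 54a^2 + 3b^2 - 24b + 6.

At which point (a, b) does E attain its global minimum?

E(a,b) separates as P(a) + Q(b) + 6, so its minimum is min P + min Q + 6.
P'(a) = 36a(a - 3)(a - 1) vanishes at a ∈ {0, 1, 3}; Q'(b) = 6b - 24 vanishes at b ∈ {4}.
Local minima of P (where P''>0): P(0)=0, P(3)=-81. Local minima of Q: Q(4)=-48.
So the global minimum of E is P(3) + Q(4) + 6 = -81 − 48 + 6 = -123, attained at (3, 4).

(3, 4)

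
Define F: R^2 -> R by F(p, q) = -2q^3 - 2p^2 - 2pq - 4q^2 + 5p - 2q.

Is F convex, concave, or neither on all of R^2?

The term -2q^3 is cubic, so the Hessian is not constant.
∂²F/∂q² = -12q - 8, which takes both signs as q varies (negative for sufficiently large q). A diagonal entry of the Hessian changing sign means the Hessian is neither positive- nor negative-semidefinite on all of R^2.

neither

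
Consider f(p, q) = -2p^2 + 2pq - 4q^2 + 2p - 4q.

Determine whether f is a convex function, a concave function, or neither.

f is quadratic, so its Hessian is the constant matrix H = [[-4, 2], [2, -8]].
det(H) = 28, tr(H) = -12.
det(H) > 0 and tr(H) < 0, so H is negative definite everywhere: concave.

concave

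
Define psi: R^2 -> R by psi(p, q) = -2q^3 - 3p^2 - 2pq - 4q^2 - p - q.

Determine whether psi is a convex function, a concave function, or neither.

The term -2q^3 is cubic, so the Hessian is not constant.
∂²psi/∂q² = -12q - 8, which takes both signs as q varies (negative for sufficiently large q). A diagonal entry of the Hessian changing sign means the Hessian is neither positive- nor negative-semidefinite on all of R^2.

neither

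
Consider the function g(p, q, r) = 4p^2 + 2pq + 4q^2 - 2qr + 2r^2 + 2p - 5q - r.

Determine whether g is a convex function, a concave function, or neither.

convex

g is quadratic, so its Hessian is the constant matrix H = [[8, 2, 0], [2, 8, -2], [0, -2, 4]].
Leading principal minors: 8, 60, 208.
All positive ⇒ H ≻ 0 ⇒ convex.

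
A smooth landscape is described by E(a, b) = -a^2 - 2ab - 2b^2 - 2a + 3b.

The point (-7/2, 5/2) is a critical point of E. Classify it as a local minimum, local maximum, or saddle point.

local maximum

The Hessian of E is constant: H = [[-2, -2], [-2, -4]].
det(H) = (-2)·(-4) − (-2)² = 4.
det(H) > 0 and tr(H) = -6 < 0, so H is negative definite and the point is a local maximum.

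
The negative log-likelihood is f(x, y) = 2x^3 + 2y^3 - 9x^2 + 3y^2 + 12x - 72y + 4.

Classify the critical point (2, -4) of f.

saddle point

The mixed partial ∂²f/∂x∂y is 0, so the Hessian at any point is diag(f_xx, f_yy) = diag(6(2x - 3), 6(2y + 1)).
At (2, -4): H = diag(6, -42).
The eigenvalues have opposite signs, so H is indefinite: a saddle point.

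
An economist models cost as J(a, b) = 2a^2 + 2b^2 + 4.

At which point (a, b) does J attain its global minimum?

(0, 0)

J(a,b) separates as P(a) + Q(b) + 4, so its minimum is min P + min Q + 4.
P'(a) = 4a vanishes at a ∈ {0}; Q'(b) = 4b vanishes at b ∈ {0}.
Local minima of P (where P''>0): P(0)=0. Local minima of Q: Q(0)=0.
So the global minimum of J is P(0) + Q(0) + 4 = 0 + 0 + 4 = 4, attained at (0, 0).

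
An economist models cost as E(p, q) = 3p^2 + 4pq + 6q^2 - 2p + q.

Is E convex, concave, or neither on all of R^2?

E is quadratic, so its Hessian is the constant matrix H = [[6, 4], [4, 12]].
det(H) = 56, tr(H) = 18.
det(H) > 0 and tr(H) > 0, so H is positive definite everywhere: convex.

convex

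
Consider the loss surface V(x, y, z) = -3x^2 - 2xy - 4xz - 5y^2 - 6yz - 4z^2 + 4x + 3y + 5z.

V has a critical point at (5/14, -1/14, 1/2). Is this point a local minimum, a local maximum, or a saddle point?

The Hessian is constant: H = [[-6, -2, -4], [-2, -10, -6], [-4, -6, -8]].
Leading principal minors: Δ₁ = -6, Δ₂ = 56, Δ₃ = -168.
The minors alternate sign starting negative (−, +, −), so H is negative definite: a local maximum.

local maximum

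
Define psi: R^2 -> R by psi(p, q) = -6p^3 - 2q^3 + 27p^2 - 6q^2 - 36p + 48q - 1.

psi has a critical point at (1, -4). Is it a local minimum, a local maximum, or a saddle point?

local minimum

The mixed partial ∂²psi/∂p∂q is 0, so the Hessian at any point is diag(psi_pp, psi_qq) = diag(18(-2p + 3), -12(q + 1)).
At (1, -4): H = diag(18, 36).
Both eigenvalues are positive, so H is positive definite: a local minimum.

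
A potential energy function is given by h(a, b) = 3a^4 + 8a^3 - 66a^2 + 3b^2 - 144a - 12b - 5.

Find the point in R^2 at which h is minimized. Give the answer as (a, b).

h(a,b) separates as P(a) + Q(b) − 5, so its minimum is min P + min Q − 5.
P'(a) = 12(a - 3)(a + 1)(a + 4) vanishes at a ∈ {-4, -1, 3}; Q'(b) = 6b - 12 vanishes at b ∈ {2}.
Local minima of P (where P''>0): P(-4)=-224, P(3)=-567. Local minima of Q: Q(2)=-12.
So the global minimum of h is P(3) + Q(2) − 5 = -567 − 12 − 5 = -584, attained at (3, 2).

(3, 2)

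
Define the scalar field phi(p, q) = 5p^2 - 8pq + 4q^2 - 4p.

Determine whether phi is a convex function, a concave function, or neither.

phi is quadratic, so its Hessian is the constant matrix H = [[10, -8], [-8, 8]].
det(H) = 16, tr(H) = 18.
det(H) > 0 and tr(H) > 0, so H is positive definite everywhere: convex.

convex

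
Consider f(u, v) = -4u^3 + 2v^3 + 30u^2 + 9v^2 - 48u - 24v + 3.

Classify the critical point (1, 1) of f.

The mixed partial ∂²f/∂u∂v is 0, so the Hessian at any point is diag(f_uu, f_vv) = diag(12(-2u + 5), 6(2v + 3)).
At (1, 1): H = diag(36, 30).
Both eigenvalues are positive, so H is positive definite: a local minimum.

local minimum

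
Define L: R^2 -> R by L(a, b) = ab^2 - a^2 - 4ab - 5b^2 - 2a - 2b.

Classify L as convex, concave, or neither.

The term ab^2 is cubic, so the Hessian is not constant.
∂²L/∂b² = 2a - 10, which takes both signs as a varies (negative for sufficiently negative a). A diagonal entry of the Hessian changing sign means the Hessian is neither positive- nor negative-semidefinite on all of R^2.

neither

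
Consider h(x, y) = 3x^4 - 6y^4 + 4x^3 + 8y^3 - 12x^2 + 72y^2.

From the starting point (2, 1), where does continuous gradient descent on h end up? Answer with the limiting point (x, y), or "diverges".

(1, 0)

h is separable, so gradient descent decouples: x follows -∂h/∂x, y follows -∂h/∂y.
∂h/∂x = 12x(x - 1)(x + 2); at x=2 this is 96, so x decreases.
∂h/∂y = -24y(y - 3)(y + 2); at y=1 this is 144, so y decreases.
x converges to its nearest critical value 1 (a local min of the x-part); y converges to 0. The iterate converges to (1, 0).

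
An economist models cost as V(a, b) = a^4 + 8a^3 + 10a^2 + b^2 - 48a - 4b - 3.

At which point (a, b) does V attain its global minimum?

V(a,b) separates as P(a) + Q(b) − 3, so its minimum is min P + min Q − 3.
P'(a) = 4(a - 1)(a + 3)(a + 4) vanishes at a ∈ {-4, -3, 1}; Q'(b) = 2b - 4 vanishes at b ∈ {2}.
Local minima of P (where P''>0): P(-4)=96, P(1)=-29. Local minima of Q: Q(2)=-4.
So the global minimum of V is P(1) + Q(2) − 3 = -29 − 4 − 3 = -36, attained at (1, 2).

(1, 2)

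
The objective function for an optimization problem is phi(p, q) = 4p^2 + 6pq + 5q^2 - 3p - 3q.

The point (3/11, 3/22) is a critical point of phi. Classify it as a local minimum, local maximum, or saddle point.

The Hessian of phi is constant: H = [[8, 6], [6, 10]].
det(H) = 8·10 − 6² = 44.
det(H) > 0 and tr(H) = 18 > 0, so H is positive definite and the point is a local minimum.

local minimum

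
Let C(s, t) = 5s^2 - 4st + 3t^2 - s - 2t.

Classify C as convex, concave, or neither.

C is quadratic, so its Hessian is the constant matrix H = [[10, -4], [-4, 6]].
det(H) = 44, tr(H) = 16.
det(H) > 0 and tr(H) > 0, so H is positive definite everywhere: convex.

convex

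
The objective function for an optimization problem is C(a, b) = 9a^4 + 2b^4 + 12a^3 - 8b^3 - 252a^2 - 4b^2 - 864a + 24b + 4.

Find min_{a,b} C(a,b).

-4430

C(a,b) separates as P(a) + Q(b) + 4, so its minimum is min P + min Q + 4.
P'(a) = 36(a - 4)(a + 2)(a + 3) vanishes at a ∈ {-3, -2, 4}; Q'(b) = 8(b - 3)(b - 1)(b + 1) vanishes at b ∈ {-1, 1, 3}.
Local minima of P (where P''>0): P(-3)=729, P(4)=-4416. Local minima of Q: Q(-1)=-18, Q(3)=-18.
So the global minimum of C is P(4) + Q(-1) + 4 = -4416 − 18 + 4 = -4430, attained at (4, -1).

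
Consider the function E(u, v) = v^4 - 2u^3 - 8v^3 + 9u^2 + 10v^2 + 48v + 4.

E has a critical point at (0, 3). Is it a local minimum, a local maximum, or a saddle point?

The mixed partial ∂²E/∂u∂v is 0, so the Hessian at any point is diag(E_uu, E_vv) = diag(6(-2u + 3), 4(3v^2 - 12v + 5)).
At (0, 3): H = diag(18, -16).
The eigenvalues have opposite signs, so H is indefinite: a saddle point.

saddle point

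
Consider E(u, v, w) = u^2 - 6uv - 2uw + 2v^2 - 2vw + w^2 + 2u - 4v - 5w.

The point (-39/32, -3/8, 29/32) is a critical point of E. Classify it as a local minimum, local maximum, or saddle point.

saddle point

The Hessian is constant: H = [[2, -6, -2], [-6, 4, -2], [-2, -2, 2]].
Leading principal minors: Δ₁ = 2, Δ₂ = -28, Δ₃ = -128.
The minors fit neither the all-positive nor the alternating-sign pattern, so H is indefinite: a saddle point.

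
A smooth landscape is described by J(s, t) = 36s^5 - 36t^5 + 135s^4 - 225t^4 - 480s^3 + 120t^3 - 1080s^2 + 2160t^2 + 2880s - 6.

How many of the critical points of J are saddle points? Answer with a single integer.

J separates as a function of s plus a function of t, so ∇J=0 decouples.
∂J/∂s = 180(s - 2)(s - 1)(s + 2)(s + 4) = 0 at s ∈ {-4, -2, 1, 2}; ∂J/∂t = -180t(t - 2)(t + 3)(t + 4) = 0 at t ∈ {-4, -3, 0, 2}.
The Hessian is diagonal: diag(J_ss, J_tt). Second derivatives: J_ss(-4)=-10800, J_ss(-2)=4320, J_ss(1)=-2700, J_ss(2)=4320; J_tt(-4)=4320, J_tt(-3)=-2700, J_tt(0)=4320, J_tt(2)=-10800.
Saddle points occur where the two diagonal entries have opposite signs: (-4, -4), (-4, 0), (-2, -3), (-2, 2), (1, -4), (1, 0), (2, -3), (2, 2). Count: 8.

8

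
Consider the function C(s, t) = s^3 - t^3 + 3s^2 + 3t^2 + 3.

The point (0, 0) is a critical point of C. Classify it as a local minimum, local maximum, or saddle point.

local minimum

The mixed partial ∂²C/∂s∂t is 0, so the Hessian at any point is diag(C_ss, C_tt) = diag(6(s + 1), 6(-t + 1)).
At (0, 0): H = diag(6, 6).
Both eigenvalues are positive, so H is positive definite: a local minimum.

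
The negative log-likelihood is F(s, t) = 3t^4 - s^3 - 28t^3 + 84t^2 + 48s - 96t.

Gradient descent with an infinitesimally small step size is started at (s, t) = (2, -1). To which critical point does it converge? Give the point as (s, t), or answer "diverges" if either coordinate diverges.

F is separable, so gradient descent decouples: s follows -∂F/∂s, t follows -∂F/∂t.
∂F/∂s = -3(s - 4)(s + 4); at s=2 this is 36, so s decreases.
∂F/∂t = 12(t - 4)(t - 2)(t - 1); at t=-1 this is -360, so t increases.
s converges to its nearest critical value -4 (a local min of the s-part); t converges to 1. The iterate converges to (-4, 1).

(-4, 1)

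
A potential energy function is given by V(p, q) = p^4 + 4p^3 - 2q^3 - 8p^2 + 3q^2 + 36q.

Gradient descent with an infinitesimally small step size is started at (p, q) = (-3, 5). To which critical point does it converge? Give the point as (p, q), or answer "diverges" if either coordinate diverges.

V is separable, so gradient descent decouples: p follows -∂V/∂p, q follows -∂V/∂q.
∂V/∂p = 4p(p - 1)(p + 4); at p=-3 this is 48, so p decreases.
∂V/∂q = -6(q - 3)(q + 2); at q=5 this is -84, so q increases.
The q-coordinate has no critical point in that direction and runs off to infinity.

diverges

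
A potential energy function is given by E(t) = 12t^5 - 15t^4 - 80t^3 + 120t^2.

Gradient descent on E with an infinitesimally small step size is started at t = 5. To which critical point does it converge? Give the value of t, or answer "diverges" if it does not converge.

2

E'(t) = 60t(t - 2)(t - 1)(t + 2), so E'(5) = 25200.
Gradient descent moves in the -E' direction, i.e. t is decreasing.
The nearest critical point in that direction is t = 2, where E'' = 480 > 0 (a local minimum). The iterate converges there.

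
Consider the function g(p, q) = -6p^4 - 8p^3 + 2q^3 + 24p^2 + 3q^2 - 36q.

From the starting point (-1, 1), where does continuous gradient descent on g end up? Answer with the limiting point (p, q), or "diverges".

g is separable, so gradient descent decouples: p follows -∂g/∂p, q follows -∂g/∂q.
∂g/∂p = -24p(p - 1)(p + 2); at p=-1 this is -48, so p increases.
∂g/∂q = 6(q - 2)(q + 3); at q=1 this is -24, so q increases.
p converges to its nearest critical value 0 (a local min of the p-part); q converges to 2. The iterate converges to (0, 2).

(0, 2)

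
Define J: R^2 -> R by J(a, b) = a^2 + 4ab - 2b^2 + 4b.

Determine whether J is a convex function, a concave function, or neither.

neither

J is quadratic, so its Hessian is the constant matrix H = [[2, 4], [4, -4]].
det(H) = -24, tr(H) = -2.
det(H) < 0, so H is indefinite: neither convex nor concave.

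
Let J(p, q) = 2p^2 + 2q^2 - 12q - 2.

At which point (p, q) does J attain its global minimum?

(0, 3)

J(p,q) separates as A(p) + B(q) − 2, so its minimum is min A + min B − 2.
A'(p) = 4p vanishes at p ∈ {0}; B'(q) = 4q - 12 vanishes at q ∈ {3}.
Local minima of A (where A''>0): A(0)=0. Local minima of B: B(3)=-18.
So the global minimum of J is A(0) + B(3) − 2 = 0 − 18 − 2 = -20, attained at (0, 3).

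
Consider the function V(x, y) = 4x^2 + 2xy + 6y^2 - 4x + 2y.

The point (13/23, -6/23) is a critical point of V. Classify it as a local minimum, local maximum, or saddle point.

The Hessian of V is constant: H = [[8, 2], [2, 12]].
det(H) = 8·12 − 2² = 92.
det(H) > 0 and tr(H) = 20 > 0, so H is positive definite and the point is a local minimum.

local minimum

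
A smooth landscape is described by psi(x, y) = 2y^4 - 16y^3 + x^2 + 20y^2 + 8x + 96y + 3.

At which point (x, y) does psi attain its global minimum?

(-4, -1)

psi(x,y) separates as P(x) + Q(y) + 3, so its minimum is min P + min Q + 3.
P'(x) = 2x + 8 vanishes at x ∈ {-4}; Q'(y) = 8(y - 4)(y - 3)(y + 1) vanishes at y ∈ {-1, 3, 4}.
Local minima of P (where P''>0): P(-4)=-16. Local minima of Q: Q(-1)=-58, Q(4)=192.
So the global minimum of psi is P(-4) + Q(-1) + 3 = -16 − 58 + 3 = -71, attained at (-4, -1).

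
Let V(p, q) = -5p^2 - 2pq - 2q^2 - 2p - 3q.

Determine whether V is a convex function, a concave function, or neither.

concave

V is quadratic, so its Hessian is the constant matrix H = [[-10, -2], [-2, -4]].
det(H) = 36, tr(H) = -14.
det(H) > 0 and tr(H) < 0, so H is negative definite everywhere: concave.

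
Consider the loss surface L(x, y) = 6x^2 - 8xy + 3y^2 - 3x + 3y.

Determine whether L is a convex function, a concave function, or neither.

convex

L is quadratic, so its Hessian is the constant matrix H = [[12, -8], [-8, 6]].
det(H) = 8, tr(H) = 18.
det(H) > 0 and tr(H) > 0, so H is positive definite everywhere: convex.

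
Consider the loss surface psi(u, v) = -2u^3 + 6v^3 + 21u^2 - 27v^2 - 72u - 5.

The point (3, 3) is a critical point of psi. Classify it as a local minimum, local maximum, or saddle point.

The mixed partial ∂²psi/∂u∂v is 0, so the Hessian at any point is diag(psi_uu, psi_vv) = diag(6(-2u + 7), 18(2v - 3)).
At (3, 3): H = diag(6, 54).
Both eigenvalues are positive, so H is positive definite: a local minimum.

local minimum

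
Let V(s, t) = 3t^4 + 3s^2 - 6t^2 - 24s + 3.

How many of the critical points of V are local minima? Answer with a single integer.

V separates as a function of s plus a function of t, so ∇V=0 decouples.
∂V/∂s = 6(s - 4) = 0 at s ∈ {4}; ∂V/∂t = 12t(t - 1)(t + 1) = 0 at t ∈ {-1, 0, 1}.
The Hessian is diagonal: diag(V_ss, V_tt). Second derivatives: V_ss(4)=6; V_tt(-1)=24, V_tt(0)=-12, V_tt(1)=24.
Local minima occur where both diagonal entries positive: (4, -1), (4, 1). Count: 2.

2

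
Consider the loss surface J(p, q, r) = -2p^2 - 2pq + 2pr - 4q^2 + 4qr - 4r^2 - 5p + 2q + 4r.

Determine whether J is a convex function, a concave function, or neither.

J is quadratic, so its Hessian is the constant matrix H = [[-4, -2, 2], [-2, -8, 4], [2, 4, -8]].
Leading principal minors: -4, 28, -160.
Signs alternate −, +, − ⇒ H ≺ 0 ⇒ concave.

concave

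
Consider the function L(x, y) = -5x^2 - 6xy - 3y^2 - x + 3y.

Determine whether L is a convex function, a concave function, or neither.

L is quadratic, so its Hessian is the constant matrix H = [[-10, -6], [-6, -6]].
det(H) = 24, tr(H) = -16.
det(H) > 0 and tr(H) < 0, so H is negative definite everywhere: concave.

concave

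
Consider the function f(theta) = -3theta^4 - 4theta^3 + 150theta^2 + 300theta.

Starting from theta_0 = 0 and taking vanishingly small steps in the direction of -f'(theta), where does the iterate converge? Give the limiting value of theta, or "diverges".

f'(theta) = -12(theta - 5)(theta + 1)(theta + 5), so f'(0) = 300.
Gradient descent moves in the -f' direction, i.e. theta is decreasing.
The nearest critical point in that direction is theta = -1, where f'' = 288 > 0 (a local minimum). The iterate converges there.

-1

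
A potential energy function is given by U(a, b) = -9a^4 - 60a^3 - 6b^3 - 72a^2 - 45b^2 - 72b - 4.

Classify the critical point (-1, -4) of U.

local minimum

The mixed partial ∂²U/∂a∂b is 0, so the Hessian at any point is diag(U_aa, U_bb) = diag(-36(3a^2 + 10a + 4), -18(2b + 5)).
At (-1, -4): H = diag(108, 54).
Both eigenvalues are positive, so H is positive definite: a local minimum.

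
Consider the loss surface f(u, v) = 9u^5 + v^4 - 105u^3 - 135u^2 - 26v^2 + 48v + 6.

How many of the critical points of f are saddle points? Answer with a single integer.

6

f separates as a function of u plus a function of v, so ∇f=0 decouples.
∂f/∂u = 45u(u - 3)(u + 1)(u + 2) = 0 at u ∈ {-2, -1, 0, 3}; ∂f/∂v = 4(v - 3)(v - 1)(v + 4) = 0 at v ∈ {-4, 1, 3}.
The Hessian is diagonal: diag(f_uu, f_vv). Second derivatives: f_uu(-2)=-450, f_uu(-1)=180, f_uu(0)=-270, f_uu(3)=2700; f_vv(-4)=140, f_vv(1)=-40, f_vv(3)=56.
Saddle points occur where the two diagonal entries have opposite signs: (-2, -4), (-2, 3), (-1, 1), (0, -4), (0, 3), (3, 1). Count: 6.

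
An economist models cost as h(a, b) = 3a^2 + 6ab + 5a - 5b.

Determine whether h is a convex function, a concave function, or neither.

neither

h is quadratic, so its Hessian is the constant matrix H = [[6, 6], [6, 0]].
det(H) = -36, tr(H) = 6.
det(H) < 0, so H is indefinite: neither convex nor concave.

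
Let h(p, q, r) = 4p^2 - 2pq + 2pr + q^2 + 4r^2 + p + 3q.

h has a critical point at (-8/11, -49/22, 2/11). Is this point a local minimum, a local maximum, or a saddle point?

local minimum

The Hessian is constant: H = [[8, -2, 2], [-2, 2, 0], [2, 0, 8]].
Leading principal minors: Δ₁ = 8, Δ₂ = 12, Δ₃ = 88.
All leading minors are positive, so H is positive definite: a local minimum.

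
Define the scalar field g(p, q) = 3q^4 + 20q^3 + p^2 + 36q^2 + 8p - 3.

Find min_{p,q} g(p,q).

g(p,q) separates as A(p) + B(q) − 3, so its minimum is min A + min B − 3.
A'(p) = 2p + 8 vanishes at p ∈ {-4}; B'(q) = 12q(q + 2)(q + 3) vanishes at q ∈ {-3, -2, 0}.
Local minima of A (where A''>0): A(-4)=-16. Local minima of B: B(-3)=27, B(0)=0.
So the global minimum of g is A(-4) + B(0) − 3 = -16 + 0 − 3 = -19, attained at (-4, 0).

-19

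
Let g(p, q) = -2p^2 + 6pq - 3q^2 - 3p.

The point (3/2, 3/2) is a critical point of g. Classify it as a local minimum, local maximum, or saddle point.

saddle point

The Hessian of g is constant: H = [[-4, 6], [6, -6]].
det(H) = (-4)·(-6) − 6² = -12.
Since det(H) < 0, H is indefinite and the critical point is a saddle point.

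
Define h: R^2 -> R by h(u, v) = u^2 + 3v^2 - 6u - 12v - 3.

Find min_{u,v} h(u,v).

-24

h(u,v) separates as P(u) + Q(v) − 3, so its minimum is min P + min Q − 3.
P'(u) = 2u - 6 vanishes at u ∈ {3}; Q'(v) = 6v - 12 vanishes at v ∈ {2}.
Local minima of P (where P''>0): P(3)=-9. Local minima of Q: Q(2)=-12.
So the global minimum of h is P(3) + Q(2) − 3 = -9 − 12 − 3 = -24, attained at (3, 2).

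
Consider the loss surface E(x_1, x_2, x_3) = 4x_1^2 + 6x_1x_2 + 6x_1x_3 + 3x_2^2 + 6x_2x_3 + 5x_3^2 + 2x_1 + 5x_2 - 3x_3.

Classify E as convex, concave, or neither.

convex

E is quadratic, so its Hessian is the constant matrix H = [[8, 6, 6], [6, 6, 6], [6, 6, 10]].
Leading principal minors: 8, 12, 48.
All positive ⇒ H ≻ 0 ⇒ convex.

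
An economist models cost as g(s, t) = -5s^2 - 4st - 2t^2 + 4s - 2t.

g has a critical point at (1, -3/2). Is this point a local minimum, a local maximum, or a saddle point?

The Hessian of g is constant: H = [[-10, -4], [-4, -4]].
det(H) = (-10)·(-4) − (-4)² = 24.
det(H) > 0 and tr(H) = -14 < 0, so H is negative definite and the point is a local maximum.

local maximum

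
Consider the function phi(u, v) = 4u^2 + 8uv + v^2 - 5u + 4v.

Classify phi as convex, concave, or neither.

neither

phi is quadratic, so its Hessian is the constant matrix H = [[8, 8], [8, 2]].
det(H) = -48, tr(H) = 10.
det(H) < 0, so H is indefinite: neither convex nor concave.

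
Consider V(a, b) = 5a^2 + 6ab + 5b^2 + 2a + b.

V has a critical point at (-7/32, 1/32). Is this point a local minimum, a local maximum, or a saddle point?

The Hessian of V is constant: H = [[10, 6], [6, 10]].
det(H) = 10·10 − 6² = 64.
det(H) > 0 and tr(H) = 20 > 0, so H is positive definite and the point is a local minimum.

local minimum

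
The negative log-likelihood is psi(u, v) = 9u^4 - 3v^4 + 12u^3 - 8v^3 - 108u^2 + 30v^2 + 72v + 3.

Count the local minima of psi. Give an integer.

2

psi separates as a function of u plus a function of v, so ∇psi=0 decouples.
∂psi/∂u = 36u(u - 2)(u + 3) = 0 at u ∈ {-3, 0, 2}; ∂psi/∂v = -12(v - 2)(v + 1)(v + 3) = 0 at v ∈ {-3, -1, 2}.
The Hessian is diagonal: diag(psi_uu, psi_vv). Second derivatives: psi_uu(-3)=540, psi_uu(0)=-216, psi_uu(2)=360; psi_vv(-3)=-120, psi_vv(-1)=72, psi_vv(2)=-180.
Local minima occur where both diagonal entries positive: (-3, -1), (2, -1). Count: 2.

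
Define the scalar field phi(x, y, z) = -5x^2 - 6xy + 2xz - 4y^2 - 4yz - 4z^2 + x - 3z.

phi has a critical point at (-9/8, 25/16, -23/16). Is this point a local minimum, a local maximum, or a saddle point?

The Hessian is constant: H = [[-10, -6, 2], [-6, -8, -4], [2, -4, -8]].
Leading principal minors: Δ₁ = -10, Δ₂ = 44, Δ₃ = -64.
The minors alternate sign starting negative (−, +, −), so H is negative definite: a local maximum.

local maximum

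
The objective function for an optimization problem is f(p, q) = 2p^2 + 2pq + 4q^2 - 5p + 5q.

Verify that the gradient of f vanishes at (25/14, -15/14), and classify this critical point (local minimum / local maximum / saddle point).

∇f = (4p + 2q - 5, 2p + 8q + 5); substituting (25/14, -15/14) gives ∇f = (0, 0), so (25/14, -15/14) is indeed a critical point.
The Hessian of f is constant: H = [[4, 2], [2, 8]].
det(H) = 4·8 − 2² = 28.
det(H) > 0 and tr(H) = 12 > 0, so H is positive definite and the point is a local minimum.

local minimum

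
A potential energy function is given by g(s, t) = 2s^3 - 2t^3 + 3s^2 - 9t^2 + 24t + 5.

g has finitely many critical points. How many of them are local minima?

1

g separates as a function of s plus a function of t, so ∇g=0 decouples.
∂g/∂s = 6s(s + 1) = 0 at s ∈ {-1, 0}; ∂g/∂t = -6(t - 1)(t + 4) = 0 at t ∈ {-4, 1}.
The Hessian is diagonal: diag(g_ss, g_tt). Second derivatives: g_ss(-1)=-6, g_ss(0)=6; g_tt(-4)=30, g_tt(1)=-30.
Local minima occur where both diagonal entries positive: (0, -4). Count: 1.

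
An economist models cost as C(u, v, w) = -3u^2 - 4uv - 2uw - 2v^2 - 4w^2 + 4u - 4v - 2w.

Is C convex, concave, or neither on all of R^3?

C is quadratic, so its Hessian is the constant matrix H = [[-6, -4, -2], [-4, -4, 0], [-2, 0, -8]].
Leading principal minors: -6, 8, -48.
Signs alternate −, +, − ⇒ H ≺ 0 ⇒ concave.

concave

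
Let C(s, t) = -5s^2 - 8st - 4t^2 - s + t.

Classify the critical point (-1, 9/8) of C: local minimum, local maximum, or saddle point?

local maximum

The Hessian of C is constant: H = [[-10, -8], [-8, -8]].
det(H) = (-10)·(-8) − (-8)² = 16.
det(H) > 0 and tr(H) = -18 < 0, so H is negative definite and the point is a local maximum.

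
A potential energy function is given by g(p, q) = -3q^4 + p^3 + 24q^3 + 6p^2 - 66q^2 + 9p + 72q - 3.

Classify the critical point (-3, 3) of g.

The mixed partial ∂²g/∂p∂q is 0, so the Hessian at any point is diag(g_pp, g_qq) = diag(6(p + 2), 12(-3q^2 + 12q - 11)).
At (-3, 3): H = diag(-6, -24).
Both eigenvalues are negative, so H is negative definite: a local maximum.

local maximum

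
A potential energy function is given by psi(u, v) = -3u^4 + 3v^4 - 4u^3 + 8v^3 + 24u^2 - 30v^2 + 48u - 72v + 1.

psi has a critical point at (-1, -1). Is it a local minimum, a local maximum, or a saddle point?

saddle point

The mixed partial ∂²psi/∂u∂v is 0, so the Hessian at any point is diag(psi_uu, psi_vv) = diag(12(-3u^2 - 2u + 4), 12(3v^2 + 4v - 5)).
At (-1, -1): H = diag(36, -72).
The eigenvalues have opposite signs, so H is indefinite: a saddle point.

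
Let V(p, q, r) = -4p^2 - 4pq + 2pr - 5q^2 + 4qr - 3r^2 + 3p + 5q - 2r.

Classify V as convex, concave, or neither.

V is quadratic, so its Hessian is the constant matrix H = [[-8, -4, 2], [-4, -10, 4], [2, 4, -6]].
Leading principal minors: -8, 64, -280.
Signs alternate −, +, − ⇒ H ≺ 0 ⇒ concave.

concave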